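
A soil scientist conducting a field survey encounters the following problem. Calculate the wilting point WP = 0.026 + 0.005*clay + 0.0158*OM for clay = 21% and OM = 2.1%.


WP = 0.026 + 0.005*21 + 0.0158*2.1
   = 0.026 + 0.1050 + 0.0332
   = 0.1642


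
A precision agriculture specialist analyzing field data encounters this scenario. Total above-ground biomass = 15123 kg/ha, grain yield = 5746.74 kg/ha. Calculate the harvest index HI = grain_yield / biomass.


HI = grain_yield / biomass
   = 5746.74 / 15123
   = 0.38


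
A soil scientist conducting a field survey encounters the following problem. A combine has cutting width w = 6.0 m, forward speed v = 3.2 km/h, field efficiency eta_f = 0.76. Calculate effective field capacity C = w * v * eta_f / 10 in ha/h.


C = w * v * eta_f / 10
  = 6.0 * 3.2 * 0.76 / 10
  = 14.59 / 10
  = 1.46 ha/h


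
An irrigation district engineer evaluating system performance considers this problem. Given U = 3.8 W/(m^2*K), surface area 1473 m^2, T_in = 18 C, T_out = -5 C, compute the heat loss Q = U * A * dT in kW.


dT = 18 - (-5) = 23 K
Q = U * A * dT
  = 3.8 * 1473 * 23
  = 128740.20 W = 128.74 kW


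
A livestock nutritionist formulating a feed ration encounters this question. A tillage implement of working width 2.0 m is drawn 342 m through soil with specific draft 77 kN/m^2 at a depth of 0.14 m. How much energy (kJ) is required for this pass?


E = k * d * w * L
  = 77 * 0.14 * 2.0 * 342
  = 7373.52 kJ


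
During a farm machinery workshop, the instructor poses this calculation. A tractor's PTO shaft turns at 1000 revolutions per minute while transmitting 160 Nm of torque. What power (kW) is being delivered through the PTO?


P = 2*pi*n*T / 60000
  = 2*pi * 1000 * 160 / 60000
  = 1005309.65 / 60000
  = 16.76 kW


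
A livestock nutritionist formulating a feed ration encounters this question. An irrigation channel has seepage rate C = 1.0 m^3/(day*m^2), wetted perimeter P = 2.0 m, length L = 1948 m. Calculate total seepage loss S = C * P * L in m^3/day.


S = C * P * L
  = 1.0 * 2.0 * 1948
  = 3896 m^3/day


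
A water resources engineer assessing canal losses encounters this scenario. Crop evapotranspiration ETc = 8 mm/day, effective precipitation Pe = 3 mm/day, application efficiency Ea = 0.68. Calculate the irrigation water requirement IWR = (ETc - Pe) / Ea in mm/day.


IWR = (ETc - Pe) / Ea
    = (8 - 3) / 0.68
    = 5 / 0.68
    = 7.35 mm/day


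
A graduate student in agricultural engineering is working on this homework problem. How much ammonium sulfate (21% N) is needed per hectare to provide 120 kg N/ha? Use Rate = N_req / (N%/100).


Rate = N_required / (N_content / 100)
     = 120 / (21 / 100)
     = 120 / 0.21
     = 571.43 kg/ha


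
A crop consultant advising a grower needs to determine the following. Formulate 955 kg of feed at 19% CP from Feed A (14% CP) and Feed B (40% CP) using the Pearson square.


parts_A = CP_b - target = 40 - 19 = 21
parts_B = target - CP_a = 19 - 14 = 5
total_parts = 21 + 5 = 26
Feed A = 955 * 21 / 26 = 771.35 kg
Feed B = 955 * 5 / 26 = 183.65 kg

771.35 kg


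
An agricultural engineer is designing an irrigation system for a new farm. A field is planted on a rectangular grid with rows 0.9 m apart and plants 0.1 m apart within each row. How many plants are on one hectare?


D = 10000 / (row_sp * plant_sp)
  = 10000 / (0.9 * 0.1)
  = 10000 / 0.0900
  = 111111.11 plants/ha


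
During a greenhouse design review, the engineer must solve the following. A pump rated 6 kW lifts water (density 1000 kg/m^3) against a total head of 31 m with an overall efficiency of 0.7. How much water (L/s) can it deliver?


Q = (P * 1000 * eta) / (rho * g * H)
  = (6 * 1000 * 0.7) / (1000 * 9.81 * 31)
  = 4200 / 304110
  = 0.01381 m^3/s = 13.81 L/s


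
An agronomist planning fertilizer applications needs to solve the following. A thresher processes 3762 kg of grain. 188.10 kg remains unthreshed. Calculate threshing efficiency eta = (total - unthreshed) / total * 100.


eta = (total - unthreshed) / total * 100
    = (3762 - 188.10) / 3762 * 100
    = 3573.90 / 3762 * 100
    = 95%


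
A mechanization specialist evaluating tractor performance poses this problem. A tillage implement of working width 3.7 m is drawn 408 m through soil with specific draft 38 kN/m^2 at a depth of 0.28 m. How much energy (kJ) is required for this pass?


E = k * d * w * L
  = 38 * 0.28 * 3.7 * 408
  = 16062.14 kJ


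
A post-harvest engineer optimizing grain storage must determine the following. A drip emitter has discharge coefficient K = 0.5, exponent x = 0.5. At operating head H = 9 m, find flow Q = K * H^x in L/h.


Q = K * H^x
  = 0.5 * 9^0.5
  = 0.5 * 3
  = 1.50 L/h


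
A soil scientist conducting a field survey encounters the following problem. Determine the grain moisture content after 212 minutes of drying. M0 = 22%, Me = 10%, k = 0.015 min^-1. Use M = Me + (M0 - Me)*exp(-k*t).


M = Me + (M0 - Me) * e^(-k*t)
  = 10 + (22 - 10) * e^(-0.015*212)
  = 10 + 12 * e^(-3.180)
  = 10 + 12 * 0.04159
  = 10 + 0.4990
  = 10.50%


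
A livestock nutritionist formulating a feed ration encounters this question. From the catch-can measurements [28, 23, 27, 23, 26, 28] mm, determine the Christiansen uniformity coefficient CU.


xbar = 155 / 6 = 25.833
sum|xi - xbar| = 11.333
CU = 100 * (1 - 11.333 / (6 * 25.833))
   = 100 * (1 - 0.0731)
   = 92.69%


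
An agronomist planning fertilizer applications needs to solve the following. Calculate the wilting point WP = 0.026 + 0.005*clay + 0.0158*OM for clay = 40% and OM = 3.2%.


WP = 0.026 + 0.005*40 + 0.0158*3.2
   = 0.026 + 0.2000 + 0.0506
   = 0.2766


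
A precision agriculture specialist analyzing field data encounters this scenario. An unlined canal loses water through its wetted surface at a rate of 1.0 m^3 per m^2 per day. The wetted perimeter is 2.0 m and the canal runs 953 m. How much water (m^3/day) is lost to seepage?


S = C * P * L
  = 1.0 * 2.0 * 953
  = 1906 m^3/day


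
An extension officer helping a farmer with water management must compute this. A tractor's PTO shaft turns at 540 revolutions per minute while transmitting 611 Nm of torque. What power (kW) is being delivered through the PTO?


P = 2*pi*n*T / 60000
  = 2*pi * 540 * 611 / 60000
  = 2073074.16 / 60000
  = 34.55 kW


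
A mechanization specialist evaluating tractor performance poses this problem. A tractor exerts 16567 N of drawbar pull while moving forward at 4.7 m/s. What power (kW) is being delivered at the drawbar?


P = F * v / 1000
  = 16567 * 4.7 / 1000
  = 77864.90 / 1000
  = 77.86 kW


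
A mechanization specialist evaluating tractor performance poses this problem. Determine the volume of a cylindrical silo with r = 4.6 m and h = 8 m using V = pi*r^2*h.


V = pi * r^2 * h
  = pi * 4.6^2 * 8
  = pi * 21.16 * 8
  = 531.81 m^3


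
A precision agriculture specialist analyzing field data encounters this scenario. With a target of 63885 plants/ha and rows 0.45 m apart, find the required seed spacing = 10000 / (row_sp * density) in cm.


spacing = 10000 / (row_sp * density)
        = 10000 / (0.45 * 63885)
        = 10000 / 28748.25
        = 0.34785 m = 34.78 cm


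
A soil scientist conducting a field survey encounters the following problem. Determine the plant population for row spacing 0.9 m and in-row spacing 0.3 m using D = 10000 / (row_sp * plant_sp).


D = 10000 / (row_sp * plant_sp)
  = 10000 / (0.9 * 0.3)
  = 10000 / 0.2700
  = 37037.04 plants/ha


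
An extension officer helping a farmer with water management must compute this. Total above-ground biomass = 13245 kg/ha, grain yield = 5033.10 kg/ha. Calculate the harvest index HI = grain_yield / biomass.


HI = grain_yield / biomass
   = 5033.10 / 13245
   = 0.38


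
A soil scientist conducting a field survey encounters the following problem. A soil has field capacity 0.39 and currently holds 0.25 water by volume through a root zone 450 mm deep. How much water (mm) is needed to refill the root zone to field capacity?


SMD = (FC - theta) * D
    = (0.39 - 0.25) * 450
    = 0.140 * 450
    = 63 mm


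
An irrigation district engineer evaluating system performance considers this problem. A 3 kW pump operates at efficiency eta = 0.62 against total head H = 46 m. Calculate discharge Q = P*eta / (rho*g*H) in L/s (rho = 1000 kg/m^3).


Q = (P * 1000 * eta) / (rho * g * H)
  = (3 * 1000 * 0.62) / (1000 * 9.81 * 46)
  = 1860 / 451260
  = 0.00412 m^3/s = 4.12 L/s


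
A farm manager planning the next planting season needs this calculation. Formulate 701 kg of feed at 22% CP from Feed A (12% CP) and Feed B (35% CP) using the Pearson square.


parts_A = CP_b - target = 35 - 22 = 13
parts_B = target - CP_a = 22 - 12 = 10
total_parts = 13 + 10 = 23
Feed A = 701 * 13 / 23 = 396.22 kg
Feed B = 701 * 10 / 23 = 304.78 kg

396.22 kg


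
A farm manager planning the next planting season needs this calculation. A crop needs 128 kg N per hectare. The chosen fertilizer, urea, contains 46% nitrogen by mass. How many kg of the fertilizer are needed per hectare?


Rate = N_required / (N_content / 100)
     = 128 / (46 / 100)
     = 128 / 0.46
     = 278.26 kg/ha


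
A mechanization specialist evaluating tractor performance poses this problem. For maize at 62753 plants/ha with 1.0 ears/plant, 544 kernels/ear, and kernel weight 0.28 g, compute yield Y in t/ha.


Y = density * ears * kernels * kw
  = 62753 * 1.0 * 544 * 0.28 g/ha
  = 9558536.96 g/ha
  = 9558.54 kg/ha = 9.56 t/ha


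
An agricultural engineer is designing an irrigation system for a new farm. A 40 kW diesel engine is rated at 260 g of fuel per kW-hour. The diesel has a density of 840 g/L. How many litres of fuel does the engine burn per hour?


FC = P * BSFC / rho_fuel
   = 40 * 260 / 840
   = 10400 / 840
   = 12.38 L/h


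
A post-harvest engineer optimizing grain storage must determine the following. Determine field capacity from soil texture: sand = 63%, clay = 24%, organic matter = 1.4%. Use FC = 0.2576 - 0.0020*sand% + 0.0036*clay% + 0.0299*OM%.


FC = 0.2576 - 0.0020*63 + 0.0036*24 + 0.0299*1.4
   = 0.2576 - 0.1260 + 0.0864 + 0.0419
   = 0.2599


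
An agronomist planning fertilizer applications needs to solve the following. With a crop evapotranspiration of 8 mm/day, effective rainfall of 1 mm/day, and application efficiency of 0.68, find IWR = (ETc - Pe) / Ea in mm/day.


IWR = (ETc - Pe) / Ea
    = (8 - 1) / 0.68
    = 7 / 0.68
    = 10.29 mm/day


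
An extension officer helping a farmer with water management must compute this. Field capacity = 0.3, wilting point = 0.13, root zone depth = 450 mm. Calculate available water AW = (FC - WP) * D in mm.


AW = (FC - WP) * D
   = (0.3 - 0.13) * 450
   = 0.17 * 450
   = 76.50 mm


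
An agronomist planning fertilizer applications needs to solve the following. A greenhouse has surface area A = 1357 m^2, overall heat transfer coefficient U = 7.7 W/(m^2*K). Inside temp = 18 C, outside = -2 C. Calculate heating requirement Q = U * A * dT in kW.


dT = 18 - (-2) = 20 K
Q = U * A * dT
  = 7.7 * 1357 * 20
  = 208978 W = 208.98 kW


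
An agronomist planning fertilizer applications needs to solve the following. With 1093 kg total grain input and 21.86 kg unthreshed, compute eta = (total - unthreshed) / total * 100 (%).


eta = (total - unthreshed) / total * 100
    = (1093 - 21.86) / 1093 * 100
    = 1071.14 / 1093 * 100
    = 98%


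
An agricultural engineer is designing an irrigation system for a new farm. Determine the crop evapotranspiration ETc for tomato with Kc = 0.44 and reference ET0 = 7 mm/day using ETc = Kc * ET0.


ETc = Kc * ET0
    = 0.44 * 7
    = 3.08 mm/day


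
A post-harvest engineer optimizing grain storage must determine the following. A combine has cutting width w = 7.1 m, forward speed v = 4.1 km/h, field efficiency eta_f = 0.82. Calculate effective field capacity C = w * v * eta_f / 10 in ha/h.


C = w * v * eta_f / 10
  = 7.1 * 4.1 * 0.82 / 10
  = 23.87 / 10
  = 2.39 ha/h


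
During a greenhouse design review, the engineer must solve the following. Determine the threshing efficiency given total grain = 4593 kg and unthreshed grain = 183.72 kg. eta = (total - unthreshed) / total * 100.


eta = (total - unthreshed) / total * 100
    = (4593 - 183.72) / 4593 * 100
    = 4409.28 / 4593 * 100
    = 96%


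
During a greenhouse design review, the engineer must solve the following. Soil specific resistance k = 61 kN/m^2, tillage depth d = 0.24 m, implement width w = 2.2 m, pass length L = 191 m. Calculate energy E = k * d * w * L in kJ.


E = k * d * w * L
  = 61 * 0.24 * 2.2 * 191
  = 6151.73 kJ


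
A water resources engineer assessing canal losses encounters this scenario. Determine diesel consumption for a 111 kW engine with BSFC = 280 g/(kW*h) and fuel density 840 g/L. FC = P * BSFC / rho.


FC = P * BSFC / rho_fuel
   = 111 * 280 / 840
   = 31080 / 840
   = 37 L/h


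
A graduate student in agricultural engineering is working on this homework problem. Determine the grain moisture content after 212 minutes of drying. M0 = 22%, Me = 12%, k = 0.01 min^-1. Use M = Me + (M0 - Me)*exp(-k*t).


M = Me + (M0 - Me) * e^(-k*t)
  = 12 + (22 - 12) * e^(-0.01*212)
  = 12 + 10 * e^(-2.120)
  = 12 + 10 * 0.12003
  = 12 + 1.2003
  = 13.20%


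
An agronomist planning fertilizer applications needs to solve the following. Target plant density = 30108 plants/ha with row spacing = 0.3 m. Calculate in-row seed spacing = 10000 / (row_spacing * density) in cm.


spacing = 10000 / (row_sp * density)
        = 10000 / (0.3 * 30108)
        = 10000 / 9032.40
        = 1.10713 m = 110.71 cm


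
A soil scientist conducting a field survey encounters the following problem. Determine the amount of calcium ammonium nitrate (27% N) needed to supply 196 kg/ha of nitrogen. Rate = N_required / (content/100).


Rate = N_required / (N_content / 100)
     = 196 / (27 / 100)
     = 196 / 0.27
     = 725.93 kg/ha


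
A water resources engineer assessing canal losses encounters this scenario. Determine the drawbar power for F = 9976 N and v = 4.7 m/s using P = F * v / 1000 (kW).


P = F * v / 1000
  = 9976 * 4.7 / 1000
  = 46887.20 / 1000
  = 46.89 kW


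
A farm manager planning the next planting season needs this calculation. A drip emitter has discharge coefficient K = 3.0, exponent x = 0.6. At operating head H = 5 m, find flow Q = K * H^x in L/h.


Q = K * H^x
  = 3.0 * 5^0.6
  = 3.0 * 2.6265
  = 7.88 L/h


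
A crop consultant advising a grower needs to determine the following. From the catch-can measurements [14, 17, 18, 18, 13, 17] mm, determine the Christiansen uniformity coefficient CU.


xbar = 97 / 6 = 16.167
sum|xi - xbar| = 10.667
CU = 100 * (1 - 10.667 / (6 * 16.167))
   = 100 * (1 - 0.1100)
   = 89.00%


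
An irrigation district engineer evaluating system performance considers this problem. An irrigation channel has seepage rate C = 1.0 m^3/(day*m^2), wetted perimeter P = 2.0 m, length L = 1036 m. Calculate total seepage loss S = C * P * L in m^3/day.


S = C * P * L
  = 1.0 * 2.0 * 1036
  = 2072 m^3/day


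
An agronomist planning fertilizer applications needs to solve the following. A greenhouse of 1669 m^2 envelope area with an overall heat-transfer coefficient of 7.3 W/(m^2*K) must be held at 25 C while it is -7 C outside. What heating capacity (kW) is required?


dT = 25 - (-7) = 32 K
Q = U * A * dT
  = 7.3 * 1669 * 32
  = 389878.40 W = 389.88 kW


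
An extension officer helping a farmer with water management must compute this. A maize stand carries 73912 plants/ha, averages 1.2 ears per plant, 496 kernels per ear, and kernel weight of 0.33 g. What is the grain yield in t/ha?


Y = density * ears * kernels * kw
  = 73912 * 1.2 * 496 * 0.33 g/ha
  = 14517499.39 g/ha
  = 14517.50 kg/ha = 14.52 t/ha


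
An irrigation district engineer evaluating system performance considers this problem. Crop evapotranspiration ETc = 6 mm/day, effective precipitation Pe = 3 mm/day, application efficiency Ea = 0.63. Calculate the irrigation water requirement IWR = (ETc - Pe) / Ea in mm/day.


IWR = (ETc - Pe) / Ea
    = (6 - 3) / 0.63
    = 3 / 0.63
    = 4.76 mm/day


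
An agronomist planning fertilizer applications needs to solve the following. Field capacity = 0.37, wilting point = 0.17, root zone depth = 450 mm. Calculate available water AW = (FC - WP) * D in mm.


AW = (FC - WP) * D
   = (0.37 - 0.17) * 450
   = 0.20 * 450
   = 90 mm


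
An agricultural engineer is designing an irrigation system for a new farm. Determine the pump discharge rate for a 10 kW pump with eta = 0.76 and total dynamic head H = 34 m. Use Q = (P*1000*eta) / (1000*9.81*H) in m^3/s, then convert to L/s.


Q = (P * 1000 * eta) / (rho * g * H)
  = (10 * 1000 * 0.76) / (1000 * 9.81 * 34)
  = 7600 / 333540
  = 0.02279 m^3/s = 22.79 L/s


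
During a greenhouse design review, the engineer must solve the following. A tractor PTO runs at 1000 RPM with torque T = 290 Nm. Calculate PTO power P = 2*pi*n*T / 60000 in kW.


P = 2*pi*n*T / 60000
  = 2*pi * 1000 * 290 / 60000
  = 1822123.74 / 60000
  = 30.37 kW


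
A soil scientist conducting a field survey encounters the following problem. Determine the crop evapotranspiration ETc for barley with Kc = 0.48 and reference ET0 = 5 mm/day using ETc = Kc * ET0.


ETc = Kc * ET0
    = 0.48 * 5
    = 2.40 mm/day


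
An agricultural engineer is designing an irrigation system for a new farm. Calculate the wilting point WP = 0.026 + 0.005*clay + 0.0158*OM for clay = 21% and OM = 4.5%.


WP = 0.026 + 0.005*21 + 0.0158*4.5
   = 0.026 + 0.1050 + 0.0711
   = 0.2021


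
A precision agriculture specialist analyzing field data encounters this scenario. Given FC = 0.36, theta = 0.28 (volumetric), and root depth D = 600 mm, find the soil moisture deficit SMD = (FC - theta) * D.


SMD = (FC - theta) * D
    = (0.36 - 0.28) * 600
    = 0.080 * 600
    = 48 mm


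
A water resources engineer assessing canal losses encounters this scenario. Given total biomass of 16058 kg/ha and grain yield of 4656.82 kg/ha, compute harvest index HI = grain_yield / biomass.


HI = grain_yield / biomass
   = 4656.82 / 16058
   = 0.29


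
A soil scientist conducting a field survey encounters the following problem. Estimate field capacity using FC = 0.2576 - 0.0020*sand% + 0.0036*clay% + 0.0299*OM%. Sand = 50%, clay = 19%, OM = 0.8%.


FC = 0.2576 - 0.0020*50 + 0.0036*19 + 0.0299*0.8
   = 0.2576 - 0.1000 + 0.0684 + 0.0239
   = 0.2499


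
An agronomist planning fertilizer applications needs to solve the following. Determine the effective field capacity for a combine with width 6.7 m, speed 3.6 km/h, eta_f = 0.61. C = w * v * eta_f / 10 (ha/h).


C = w * v * eta_f / 10
  = 6.7 * 3.6 * 0.61 / 10
  = 14.71 / 10
  = 1.47 ha/h


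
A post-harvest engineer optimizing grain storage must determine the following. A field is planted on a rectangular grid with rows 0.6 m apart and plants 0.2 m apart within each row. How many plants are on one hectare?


D = 10000 / (row_sp * plant_sp)
  = 10000 / (0.6 * 0.2)
  = 10000 / 0.1200
  = 83333.33 plants/ha


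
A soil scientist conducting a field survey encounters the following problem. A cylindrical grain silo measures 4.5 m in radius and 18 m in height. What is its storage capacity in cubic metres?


V = pi * r^2 * h
  = pi * 4.5^2 * 18
  = pi * 20.25 * 18
  = 1145.11 m^3


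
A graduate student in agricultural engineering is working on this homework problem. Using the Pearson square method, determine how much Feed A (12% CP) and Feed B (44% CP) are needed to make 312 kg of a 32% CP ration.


parts_A = CP_b - target = 44 - 32 = 12
parts_B = target - CP_a = 32 - 12 = 20
total_parts = 12 + 20 = 32
Feed A = 312 * 12 / 32 = 117 kg
Feed B = 312 * 20 / 32 = 195 kg

117 kg


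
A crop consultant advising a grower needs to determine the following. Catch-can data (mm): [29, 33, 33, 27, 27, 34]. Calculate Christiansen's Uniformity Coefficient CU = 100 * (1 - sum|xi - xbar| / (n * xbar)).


xbar = 183 / 6 = 30.500
sum|xi - xbar| = 17
CU = 100 * (1 - 17 / (6 * 30.500))
   = 100 * (1 - 0.0929)
   = 90.71%


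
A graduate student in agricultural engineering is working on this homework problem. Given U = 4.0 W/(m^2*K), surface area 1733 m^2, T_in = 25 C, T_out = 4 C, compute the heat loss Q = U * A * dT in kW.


dT = 25 - (4) = 21 K
Q = U * A * dT
  = 4.0 * 1733 * 21
  = 145572 W = 145.57 kW


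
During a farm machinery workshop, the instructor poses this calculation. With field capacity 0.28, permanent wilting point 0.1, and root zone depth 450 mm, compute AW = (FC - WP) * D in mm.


AW = (FC - WP) * D
   = (0.28 - 0.1) * 450
   = 0.18 * 450
   = 81 mm


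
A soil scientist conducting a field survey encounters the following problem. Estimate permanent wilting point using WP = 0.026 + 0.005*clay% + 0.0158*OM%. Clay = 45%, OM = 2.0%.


WP = 0.026 + 0.005*45 + 0.0158*2.0
   = 0.026 + 0.2250 + 0.0316
   = 0.2826


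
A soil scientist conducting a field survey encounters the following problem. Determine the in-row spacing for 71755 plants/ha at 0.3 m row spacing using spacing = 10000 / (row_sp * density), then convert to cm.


spacing = 10000 / (row_sp * density)
        = 10000 / (0.3 * 71755)
        = 10000 / 21526.50
        = 0.46454 m = 46.45 cm


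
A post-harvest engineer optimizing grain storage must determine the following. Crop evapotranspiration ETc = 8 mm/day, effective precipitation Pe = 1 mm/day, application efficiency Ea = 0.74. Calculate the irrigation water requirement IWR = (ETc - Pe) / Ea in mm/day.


IWR = (ETc - Pe) / Ea
    = (8 - 1) / 0.74
    = 7 / 0.74
    = 9.46 mm/day


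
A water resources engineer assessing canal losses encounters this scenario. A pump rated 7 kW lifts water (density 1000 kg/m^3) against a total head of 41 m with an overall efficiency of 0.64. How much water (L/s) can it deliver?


Q = (P * 1000 * eta) / (rho * g * H)
  = (7 * 1000 * 0.64) / (1000 * 9.81 * 41)
  = 4480 / 402210
  = 0.01114 m^3/s = 11.14 L/s


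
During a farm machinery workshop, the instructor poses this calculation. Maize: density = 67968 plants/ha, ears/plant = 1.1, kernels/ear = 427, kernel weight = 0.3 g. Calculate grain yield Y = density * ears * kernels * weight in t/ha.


Y = density * ears * kernels * kw
  = 67968 * 1.1 * 427 * 0.3 g/ha
  = 9577370.88 g/ha
  = 9577.37 kg/ha = 9.58 t/ha


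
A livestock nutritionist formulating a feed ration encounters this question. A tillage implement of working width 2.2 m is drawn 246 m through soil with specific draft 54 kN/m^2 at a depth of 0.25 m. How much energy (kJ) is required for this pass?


E = k * d * w * L
  = 54 * 0.25 * 2.2 * 246
  = 7306.20 kJ


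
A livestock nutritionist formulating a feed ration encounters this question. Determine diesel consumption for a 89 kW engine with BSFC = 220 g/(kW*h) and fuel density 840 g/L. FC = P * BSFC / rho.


FC = P * BSFC / rho_fuel
   = 89 * 220 / 840
   = 19580 / 840
   = 23.31 L/h


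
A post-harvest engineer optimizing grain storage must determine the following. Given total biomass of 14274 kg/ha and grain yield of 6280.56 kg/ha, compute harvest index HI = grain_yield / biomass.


HI = grain_yield / biomass
   = 6280.56 / 14274
   = 0.44


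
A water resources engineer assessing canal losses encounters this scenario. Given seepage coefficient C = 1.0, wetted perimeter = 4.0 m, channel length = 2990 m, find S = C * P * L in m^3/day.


S = C * P * L
  = 1.0 * 4.0 * 2990
  = 11960 m^3/day


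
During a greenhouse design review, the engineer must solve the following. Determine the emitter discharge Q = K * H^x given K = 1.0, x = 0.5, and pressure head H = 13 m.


Q = K * H^x
  = 1.0 * 13^0.5
  = 1.0 * 3.6056
  = 3.61 L/h


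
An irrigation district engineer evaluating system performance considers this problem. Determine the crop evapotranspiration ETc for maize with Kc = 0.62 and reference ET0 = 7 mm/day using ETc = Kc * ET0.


ETc = Kc * ET0
    = 0.62 * 7
    = 4.34 mm/day


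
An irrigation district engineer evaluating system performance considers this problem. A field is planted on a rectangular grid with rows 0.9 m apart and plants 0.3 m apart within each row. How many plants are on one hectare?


D = 10000 / (row_sp * plant_sp)
  = 10000 / (0.9 * 0.3)
  = 10000 / 0.2700
  = 37037.04 plants/ha


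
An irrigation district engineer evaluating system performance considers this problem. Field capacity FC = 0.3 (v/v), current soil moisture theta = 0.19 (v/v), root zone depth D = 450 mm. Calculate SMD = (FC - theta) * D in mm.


SMD = (FC - theta) * D
    = (0.3 - 0.19) * 450
    = 0.110 * 450
    = 49.50 mm


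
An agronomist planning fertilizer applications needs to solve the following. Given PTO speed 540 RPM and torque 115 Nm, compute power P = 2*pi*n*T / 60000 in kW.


P = 2*pi*n*T / 60000
  = 2*pi * 540 * 115 / 60000
  = 390185.81 / 60000
  = 6.50 kW


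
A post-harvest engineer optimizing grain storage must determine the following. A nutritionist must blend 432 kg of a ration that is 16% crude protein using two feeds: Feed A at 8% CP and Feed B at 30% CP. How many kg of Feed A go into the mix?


parts_A = CP_b - target = 30 - 16 = 14
parts_B = target - CP_a = 16 - 8 = 8
total_parts = 14 + 8 = 22
Feed A = 432 * 14 / 22 = 274.91 kg
Feed B = 432 * 8 / 22 = 157.09 kg

274.91 kg


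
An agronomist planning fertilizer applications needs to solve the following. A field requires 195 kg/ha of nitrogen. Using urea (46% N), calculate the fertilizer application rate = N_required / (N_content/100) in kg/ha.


Rate = N_required / (N_content / 100)
     = 195 / (46 / 100)
     = 195 / 0.46
     = 423.91 kg/ha


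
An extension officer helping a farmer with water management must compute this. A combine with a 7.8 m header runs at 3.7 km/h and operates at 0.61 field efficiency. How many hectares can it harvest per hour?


C = w * v * eta_f / 10
  = 7.8 * 3.7 * 0.61 / 10
  = 17.60 / 10
  = 1.76 ha/h


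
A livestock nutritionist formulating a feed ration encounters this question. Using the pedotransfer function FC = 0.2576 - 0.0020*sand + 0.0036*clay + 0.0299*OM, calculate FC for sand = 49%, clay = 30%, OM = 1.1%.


FC = 0.2576 - 0.0020*49 + 0.0036*30 + 0.0299*1.1
   = 0.2576 - 0.0980 + 0.1080 + 0.0329
   = 0.3005


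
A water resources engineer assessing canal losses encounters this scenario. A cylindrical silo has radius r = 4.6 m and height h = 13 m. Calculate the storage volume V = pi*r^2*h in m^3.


V = pi * r^2 * h
  = pi * 4.6^2 * 13
  = pi * 21.16 * 13
  = 864.19 m^3


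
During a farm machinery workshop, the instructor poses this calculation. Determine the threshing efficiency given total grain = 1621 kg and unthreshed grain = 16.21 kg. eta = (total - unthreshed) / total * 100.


eta = (total - unthreshed) / total * 100
    = (1621 - 16.21) / 1621 * 100
    = 1604.79 / 1621 * 100
    = 99%


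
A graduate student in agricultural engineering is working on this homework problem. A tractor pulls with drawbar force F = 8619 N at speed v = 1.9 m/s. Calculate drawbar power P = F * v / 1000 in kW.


P = F * v / 1000
  = 8619 * 1.9 / 1000
  = 16376.10 / 1000
  = 16.38 kW


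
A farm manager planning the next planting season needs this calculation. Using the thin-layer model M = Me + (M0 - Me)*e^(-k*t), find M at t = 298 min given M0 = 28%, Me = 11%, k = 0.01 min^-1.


M = Me + (M0 - Me) * e^(-k*t)
  = 11 + (28 - 11) * e^(-0.01*298)
  = 11 + 17 * e^(-2.980)
  = 11 + 17 * 0.05079
  = 11 + 0.8635
  = 11.86%


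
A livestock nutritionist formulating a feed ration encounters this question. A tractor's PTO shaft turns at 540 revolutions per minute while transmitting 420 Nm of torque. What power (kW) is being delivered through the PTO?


P = 2*pi*n*T / 60000
  = 2*pi * 540 * 420 / 60000
  = 1425026.43 / 60000
  = 23.75 kW


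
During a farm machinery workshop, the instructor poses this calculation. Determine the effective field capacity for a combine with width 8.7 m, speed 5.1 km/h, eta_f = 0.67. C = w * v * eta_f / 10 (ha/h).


C = w * v * eta_f / 10
  = 8.7 * 5.1 * 0.67 / 10
  = 29.73 / 10
  = 2.97 ha/h


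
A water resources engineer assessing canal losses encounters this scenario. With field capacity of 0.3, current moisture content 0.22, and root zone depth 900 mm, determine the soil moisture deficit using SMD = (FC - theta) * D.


SMD = (FC - theta) * D
    = (0.3 - 0.22) * 900
    = 0.080 * 900
    = 72 mm


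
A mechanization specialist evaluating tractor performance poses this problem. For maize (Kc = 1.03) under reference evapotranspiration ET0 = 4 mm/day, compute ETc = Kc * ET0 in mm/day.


ETc = Kc * ET0
    = 1.03 * 4
    = 4.12 mm/day


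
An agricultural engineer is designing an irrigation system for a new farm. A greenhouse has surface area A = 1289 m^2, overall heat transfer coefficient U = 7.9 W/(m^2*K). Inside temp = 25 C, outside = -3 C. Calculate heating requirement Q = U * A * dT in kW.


dT = 25 - (-3) = 28 K
Q = U * A * dT
  = 7.9 * 1289 * 28
  = 285126.80 W = 285.13 kW


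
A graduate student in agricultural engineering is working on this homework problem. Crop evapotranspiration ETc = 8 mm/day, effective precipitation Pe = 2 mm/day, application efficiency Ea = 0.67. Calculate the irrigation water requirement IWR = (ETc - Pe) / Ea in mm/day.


IWR = (ETc - Pe) / Ea
    = (8 - 2) / 0.67
    = 6 / 0.67
    = 8.96 mm/day


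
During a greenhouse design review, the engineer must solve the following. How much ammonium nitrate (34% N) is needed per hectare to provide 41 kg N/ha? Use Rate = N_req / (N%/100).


Rate = N_required / (N_content / 100)
     = 41 / (34 / 100)
     = 41 / 0.34
     = 120.59 kg/ha


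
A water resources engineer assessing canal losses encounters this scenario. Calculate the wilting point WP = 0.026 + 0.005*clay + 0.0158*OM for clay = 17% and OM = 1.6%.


WP = 0.026 + 0.005*17 + 0.0158*1.6
   = 0.026 + 0.0850 + 0.0253
   = 0.1363


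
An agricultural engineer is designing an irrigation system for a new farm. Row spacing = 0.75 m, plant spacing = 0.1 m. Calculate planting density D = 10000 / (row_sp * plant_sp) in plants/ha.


D = 10000 / (row_sp * plant_sp)
  = 10000 / (0.75 * 0.1)
  = 10000 / 0.0750
  = 133333.33 plants/ha


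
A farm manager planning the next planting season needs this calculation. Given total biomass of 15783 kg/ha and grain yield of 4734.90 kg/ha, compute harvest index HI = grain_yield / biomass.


HI = grain_yield / biomass
   = 4734.90 / 15783
   = 0.30


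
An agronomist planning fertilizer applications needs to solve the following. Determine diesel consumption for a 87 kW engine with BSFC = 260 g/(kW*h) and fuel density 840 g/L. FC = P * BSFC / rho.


FC = P * BSFC / rho_fuel
   = 87 * 260 / 840
   = 22620 / 840
   = 26.93 L/h


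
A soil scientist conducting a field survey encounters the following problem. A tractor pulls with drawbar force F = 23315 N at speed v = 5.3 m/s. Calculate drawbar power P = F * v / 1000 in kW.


P = F * v / 1000
  = 23315 * 5.3 / 1000
  = 123569.50 / 1000
  = 123.57 kW


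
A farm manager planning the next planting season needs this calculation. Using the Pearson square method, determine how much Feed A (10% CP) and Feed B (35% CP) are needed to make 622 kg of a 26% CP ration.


parts_A = CP_b - target = 35 - 26 = 9
parts_B = target - CP_a = 26 - 10 = 16
total_parts = 9 + 16 = 25
Feed A = 622 * 9 / 25 = 223.92 kg
Feed B = 622 * 16 / 25 = 398.08 kg

223.92 kg


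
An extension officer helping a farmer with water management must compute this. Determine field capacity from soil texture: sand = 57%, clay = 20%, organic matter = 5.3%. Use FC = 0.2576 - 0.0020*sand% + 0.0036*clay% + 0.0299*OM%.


FC = 0.2576 - 0.0020*57 + 0.0036*20 + 0.0299*5.3
   = 0.2576 - 0.1140 + 0.0720 + 0.1585
   = 0.3741


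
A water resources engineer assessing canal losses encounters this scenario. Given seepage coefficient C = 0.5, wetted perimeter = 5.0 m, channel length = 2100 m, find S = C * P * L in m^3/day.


S = C * P * L
  = 0.5 * 5.0 * 2100
  = 5250 m^3/day


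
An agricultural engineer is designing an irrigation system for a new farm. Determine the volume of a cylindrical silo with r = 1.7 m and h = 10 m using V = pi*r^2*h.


V = pi * r^2 * h
  = pi * 1.7^2 * 10
  = pi * 2.89 * 10
  = 90.79 m^3


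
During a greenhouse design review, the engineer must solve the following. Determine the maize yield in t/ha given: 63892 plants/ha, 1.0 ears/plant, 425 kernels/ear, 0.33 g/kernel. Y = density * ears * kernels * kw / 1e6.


Y = density * ears * kernels * kw
  = 63892 * 1.0 * 425 * 0.33 g/ha
  = 8960853 g/ha
  = 8960.85 kg/ha = 8.96 t/ha


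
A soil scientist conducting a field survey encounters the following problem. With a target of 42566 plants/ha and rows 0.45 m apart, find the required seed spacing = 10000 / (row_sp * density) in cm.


spacing = 10000 / (row_sp * density)
        = 10000 / (0.45 * 42566)
        = 10000 / 19154.70
        = 0.52207 m = 52.21 cm


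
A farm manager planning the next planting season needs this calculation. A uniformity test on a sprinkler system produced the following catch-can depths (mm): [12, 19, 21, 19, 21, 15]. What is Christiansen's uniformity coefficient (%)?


xbar = 107 / 6 = 17.833
sum|xi - xbar| = 17.333
CU = 100 * (1 - 17.333 / (6 * 17.833))
   = 100 * (1 - 0.1620)
   = 83.80%


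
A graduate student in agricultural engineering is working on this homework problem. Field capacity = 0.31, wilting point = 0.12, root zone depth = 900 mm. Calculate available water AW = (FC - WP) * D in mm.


AW = (FC - WP) * D
   = (0.31 - 0.12) * 900
   = 0.19 * 900
   = 171 mm


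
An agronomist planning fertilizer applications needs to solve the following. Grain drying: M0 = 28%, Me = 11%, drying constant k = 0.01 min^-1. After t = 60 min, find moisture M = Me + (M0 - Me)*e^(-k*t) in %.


M = Me + (M0 - Me) * e^(-k*t)
  = 11 + (28 - 11) * e^(-0.01*60)
  = 11 + 17 * e^(-0.600)
  = 11 + 17 * 0.54881
  = 11 + 9.3298
  = 20.33%


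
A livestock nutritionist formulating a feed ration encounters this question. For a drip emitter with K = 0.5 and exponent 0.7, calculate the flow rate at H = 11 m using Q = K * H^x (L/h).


Q = K * H^x
  = 0.5 * 11^0.7
  = 0.5 * 5.3577
  = 2.68 L/h


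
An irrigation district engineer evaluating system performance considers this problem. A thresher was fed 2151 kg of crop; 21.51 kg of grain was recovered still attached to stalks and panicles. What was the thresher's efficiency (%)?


eta = (total - unthreshed) / total * 100
    = (2151 - 21.51) / 2151 * 100
    = 2129.49 / 2151 * 100
    = 99%


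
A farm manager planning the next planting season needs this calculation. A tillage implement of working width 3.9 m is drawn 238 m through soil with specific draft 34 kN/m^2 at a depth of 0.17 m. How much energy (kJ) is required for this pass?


E = k * d * w * L
  = 34 * 0.17 * 3.9 * 238
  = 5365.00 kJ


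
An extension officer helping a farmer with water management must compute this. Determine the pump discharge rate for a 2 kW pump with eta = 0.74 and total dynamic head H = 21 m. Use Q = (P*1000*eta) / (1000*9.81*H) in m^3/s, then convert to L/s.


Q = (P * 1000 * eta) / (rho * g * H)
  = (2 * 1000 * 0.74) / (1000 * 9.81 * 21)
  = 1480 / 206010
  = 0.00718 m^3/s = 7.18 L/s


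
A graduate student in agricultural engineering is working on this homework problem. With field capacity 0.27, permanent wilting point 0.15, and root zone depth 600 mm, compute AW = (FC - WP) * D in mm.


AW = (FC - WP) * D
   = (0.27 - 0.15) * 600
   = 0.12 * 600
   = 72 mm


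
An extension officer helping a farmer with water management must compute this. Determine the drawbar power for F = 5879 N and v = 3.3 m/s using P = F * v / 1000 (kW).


P = F * v / 1000
  = 5879 * 3.3 / 1000
  = 19400.70 / 1000
  = 19.40 kW


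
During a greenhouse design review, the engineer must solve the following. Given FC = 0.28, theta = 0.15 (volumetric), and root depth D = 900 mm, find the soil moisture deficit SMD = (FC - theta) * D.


SMD = (FC - theta) * D
    = (0.28 - 0.15) * 900
    = 0.130 * 900
    = 117 mm


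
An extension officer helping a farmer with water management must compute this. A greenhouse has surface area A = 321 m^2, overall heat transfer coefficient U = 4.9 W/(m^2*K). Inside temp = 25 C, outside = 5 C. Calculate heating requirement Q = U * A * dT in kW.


dT = 25 - (5) = 20 K
Q = U * A * dT
  = 4.9 * 321 * 20
  = 31458 W = 31.46 kW


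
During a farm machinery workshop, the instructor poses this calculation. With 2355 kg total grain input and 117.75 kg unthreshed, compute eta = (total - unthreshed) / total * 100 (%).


eta = (total - unthreshed) / total * 100
    = (2355 - 117.75) / 2355 * 100
    = 2237.25 / 2355 * 100
    = 95%


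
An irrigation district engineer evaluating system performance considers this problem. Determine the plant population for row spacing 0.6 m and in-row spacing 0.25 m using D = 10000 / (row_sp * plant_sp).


D = 10000 / (row_sp * plant_sp)
  = 10000 / (0.6 * 0.25)
  = 10000 / 0.1500
  = 66666.67 plants/ha


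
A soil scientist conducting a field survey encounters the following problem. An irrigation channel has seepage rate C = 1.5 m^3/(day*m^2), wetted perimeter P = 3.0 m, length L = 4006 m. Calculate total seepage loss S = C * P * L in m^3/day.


S = C * P * L
  = 1.5 * 3.0 * 4006
  = 18027 m^3/day


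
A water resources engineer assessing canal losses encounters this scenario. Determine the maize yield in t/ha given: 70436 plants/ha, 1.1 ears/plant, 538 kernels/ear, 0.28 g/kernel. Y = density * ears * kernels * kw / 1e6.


Y = density * ears * kernels * kw
  = 70436 * 1.1 * 538 * 0.28 g/ha
  = 11671526.94 g/ha
  = 11671.53 kg/ha = 11.67 t/ha


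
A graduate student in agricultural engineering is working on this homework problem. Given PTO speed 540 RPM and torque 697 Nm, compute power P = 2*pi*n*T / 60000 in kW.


P = 2*pi*n*T / 60000
  = 2*pi * 540 * 697 / 60000
  = 2364865.29 / 60000
  = 39.41 kW


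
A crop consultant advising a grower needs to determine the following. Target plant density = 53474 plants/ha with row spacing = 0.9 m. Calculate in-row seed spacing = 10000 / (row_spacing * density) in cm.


spacing = 10000 / (row_sp * density)
        = 10000 / (0.9 * 53474)
        = 10000 / 48126.60
        = 0.20779 m = 20.78 cm


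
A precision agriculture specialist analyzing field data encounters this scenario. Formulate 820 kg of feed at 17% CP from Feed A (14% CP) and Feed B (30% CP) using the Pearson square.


parts_A = CP_b - target = 30 - 17 = 13
parts_B = target - CP_a = 17 - 14 = 3
total_parts = 13 + 3 = 16
Feed A = 820 * 13 / 16 = 666.25 kg
Feed B = 820 * 3 / 16 = 153.75 kg

666.25 kg


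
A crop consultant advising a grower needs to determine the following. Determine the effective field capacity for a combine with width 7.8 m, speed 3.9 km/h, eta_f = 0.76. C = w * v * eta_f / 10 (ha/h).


C = w * v * eta_f / 10
  = 7.8 * 3.9 * 0.76 / 10
  = 23.12 / 10
  = 2.31 ha/h


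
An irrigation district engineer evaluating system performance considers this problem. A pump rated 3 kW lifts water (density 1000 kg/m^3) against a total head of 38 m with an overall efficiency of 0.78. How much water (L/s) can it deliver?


Q = (P * 1000 * eta) / (rho * g * H)
  = (3 * 1000 * 0.78) / (1000 * 9.81 * 38)
  = 2340 / 372780
  = 0.00628 m^3/s = 6.28 L/s


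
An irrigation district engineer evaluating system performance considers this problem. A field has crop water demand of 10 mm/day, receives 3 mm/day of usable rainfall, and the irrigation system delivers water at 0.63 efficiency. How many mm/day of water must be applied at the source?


IWR = (ETc - Pe) / Ea
    = (10 - 3) / 0.63
    = 7 / 0.63
    = 11.11 mm/day
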